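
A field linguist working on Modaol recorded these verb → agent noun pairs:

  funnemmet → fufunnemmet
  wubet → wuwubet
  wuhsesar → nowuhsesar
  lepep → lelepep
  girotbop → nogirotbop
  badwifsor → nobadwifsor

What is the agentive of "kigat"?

lepep and girotbop both end in -p yet inflect differently (lelepep, nogirotbop), so the final letter is not what conditions the rule; the last vowel is.
"kigat" has last vowel 'a'. The one such stem in the data (wuhsesar → nowuhsesar) adds the prefix no-, so the same rule applies.
So kigat → nokigat.

nokigat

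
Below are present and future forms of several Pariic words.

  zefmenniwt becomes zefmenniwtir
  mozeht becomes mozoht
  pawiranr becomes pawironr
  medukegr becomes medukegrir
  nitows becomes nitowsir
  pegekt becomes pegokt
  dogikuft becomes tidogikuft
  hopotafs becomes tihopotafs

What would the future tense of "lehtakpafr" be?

tilehtakpafr

"lehtakpafr" has second-to-last letter 'f'. The stems whose second-to-last letter is 'f' (hopotafs → tihopotafs, dogikuft → tidogikuft) add the prefix ti-.
So lehtakpafr → tilehtakpafr.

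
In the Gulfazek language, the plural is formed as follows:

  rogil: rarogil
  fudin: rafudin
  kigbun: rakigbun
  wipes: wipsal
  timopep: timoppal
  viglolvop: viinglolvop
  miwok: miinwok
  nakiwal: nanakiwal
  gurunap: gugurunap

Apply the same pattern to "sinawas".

sisinawas

"sinawas" has last vowel 'a'. The stems whose last vowel is 'a' (nakiwal → nanakiwal, gurunap → gugurunap) repeat the first consonant+vowel as a prefix.
So sinawas → sisinawas.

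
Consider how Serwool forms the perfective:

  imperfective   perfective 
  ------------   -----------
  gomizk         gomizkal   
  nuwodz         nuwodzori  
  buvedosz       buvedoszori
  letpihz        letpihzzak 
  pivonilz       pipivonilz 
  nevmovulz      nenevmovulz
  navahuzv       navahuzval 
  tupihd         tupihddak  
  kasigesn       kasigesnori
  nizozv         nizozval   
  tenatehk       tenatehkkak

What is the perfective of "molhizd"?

"molhizd" has second-to-last letter 'z'. The stems whose second-to-last letter is 'z' (navahuzv → navahuzval, gomizk → gomizkal, nizozv → nizozval) add -al.
So molhizd → molhizdal.

molhizdal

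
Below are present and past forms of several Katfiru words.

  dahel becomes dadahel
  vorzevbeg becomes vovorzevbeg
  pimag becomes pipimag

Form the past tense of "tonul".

Every pair shown (dahel → dadahel, vorzevbeg → vovorzevbeg, pimag → pipimag) follows the same rule: repeat the first consonant+vowel as a prefix.
So tonul → totonul.

totonul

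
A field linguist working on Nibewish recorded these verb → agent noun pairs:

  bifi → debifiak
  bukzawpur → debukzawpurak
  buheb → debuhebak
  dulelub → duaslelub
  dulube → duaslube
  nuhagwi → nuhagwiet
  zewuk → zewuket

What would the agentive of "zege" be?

buheb and dulelub both end in -b yet inflect differently (debuhebak, duaslelub), so the final letter is not what conditions the rule; the first letter is.
"zege" begins with z-. The one such stem in the data (zewuk → zewuket) adds -et, so the same rule applies.
The other patterns: stems beginning with b- add de- … -ak around the stem; stems beginning with d- insert -as- after the first vowel.
So zege → zegeet.

zegeet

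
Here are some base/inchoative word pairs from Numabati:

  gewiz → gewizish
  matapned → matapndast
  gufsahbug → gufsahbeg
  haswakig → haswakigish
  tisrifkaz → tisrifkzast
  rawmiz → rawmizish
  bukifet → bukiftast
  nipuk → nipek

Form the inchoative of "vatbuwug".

gufsahbug and haswakig both end in -g yet inflect differently (gufsahbeg, haswakigish), so the final letter is not what conditions the rule; the last vowel is.
"vatbuwug" has last vowel 'u'. The stems whose last vowel is 'u' (gufsahbug → gufsahbeg, nipuk → nipek) change the last vowel to 'e'.
So vatbuwug → vatbuweg.

vatbuweg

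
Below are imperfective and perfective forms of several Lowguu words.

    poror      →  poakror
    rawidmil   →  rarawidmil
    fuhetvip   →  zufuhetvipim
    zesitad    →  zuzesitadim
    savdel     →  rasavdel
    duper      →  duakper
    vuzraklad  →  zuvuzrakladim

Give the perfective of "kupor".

kuakpor

duper and savdel both have last vowel 'e' yet inflect differently (duakper, rasavdel), so the last vowel is not what conditions the rule; the final letter is.
"kupor" ends in -r. The stems ending in -r (duper → duakper, poror → poakror) insert -ak- after the first vowel.
The other patterns: stems ending in -l add the prefix ra-; stems ending in -d or -p add zu- … -im around the stem.
So kupor → kuakpor.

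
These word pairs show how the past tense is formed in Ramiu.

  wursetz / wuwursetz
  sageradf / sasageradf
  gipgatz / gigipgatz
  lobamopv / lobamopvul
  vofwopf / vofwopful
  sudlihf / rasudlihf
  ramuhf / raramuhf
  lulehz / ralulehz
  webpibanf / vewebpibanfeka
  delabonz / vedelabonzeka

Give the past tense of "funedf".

sageradf and vofwopf both end in -f yet inflect differently (sasageradf, vofwopful), so the final letter is not what conditions the rule; the second-to-last letter is.
"funedf" has second-to-last letter 'd'. The one such stem in the data (sageradf → sasageradf) repeats the first consonant+vowel as a prefix (as do wursetz, gipgatz), so the same rule applies.
The other patterns: stems whose second-to-last letter is 'p' add -ul; stems whose second-to-last letter is 'h' add the prefix ra-; stems whose second-to-last letter is 'n' add ve- … -eka around the stem.
So funedf → fufunedf.

fufunedf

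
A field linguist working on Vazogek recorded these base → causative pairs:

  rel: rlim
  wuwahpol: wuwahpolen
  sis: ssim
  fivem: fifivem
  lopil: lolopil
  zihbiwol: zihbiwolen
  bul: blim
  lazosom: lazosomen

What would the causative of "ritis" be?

riritis

bul and lopil both end in -l yet inflect differently (blim, lolopil), so the final letter is not what conditions the rule; the number of vowels is.
"ritis" has 2 vowels. The stems with 2 vowels (lopil → lolopil, fivem → fifivem) repeat the first consonant+vowel as a prefix.
The other patterns: stems with 1 vowel delete the last vowel and add -im; stems with 3 vowels add -en.
So ritis → riritis.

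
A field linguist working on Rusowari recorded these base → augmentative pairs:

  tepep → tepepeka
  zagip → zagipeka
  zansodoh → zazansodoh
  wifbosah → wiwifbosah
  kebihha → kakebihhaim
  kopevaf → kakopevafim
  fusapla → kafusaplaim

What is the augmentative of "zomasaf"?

kazomasafim

"zomasaf" ends in -f. The one such stem in the data (kopevaf → kakopevafim) adds ka- … -im around the stem, so the same rule applies.
The other patterns: stems ending in -p add -eka; stems ending in -h repeat the first consonant+vowel as a prefix.
So zomasaf → kazomasafim.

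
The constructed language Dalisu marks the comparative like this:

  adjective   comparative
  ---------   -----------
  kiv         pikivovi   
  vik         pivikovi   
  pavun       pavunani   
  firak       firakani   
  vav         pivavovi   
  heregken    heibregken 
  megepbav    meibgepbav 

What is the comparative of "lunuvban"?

vik and firak both end in -k yet inflect differently (pivikovi, firakani), so the final letter is not what conditions the rule; the number of vowels is.
"lunuvban" has 3 vowels. The stems with 3 vowels (heregken → heibregken, megepbav → meibgepbav) insert -ib- after the first vowel.
So lunuvban → luibnuvban.

luibnuvban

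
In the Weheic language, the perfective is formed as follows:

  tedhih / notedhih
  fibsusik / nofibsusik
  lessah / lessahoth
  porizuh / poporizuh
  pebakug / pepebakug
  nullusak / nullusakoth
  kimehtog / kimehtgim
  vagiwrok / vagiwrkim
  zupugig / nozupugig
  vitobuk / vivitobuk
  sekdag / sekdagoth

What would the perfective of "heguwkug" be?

heheguwkug

vitobuk and nullusak both end in -k yet inflect differently (vivitobuk, nullusakoth), so the final letter is not what conditions the rule; the last vowel is.
"heguwkug" has last vowel 'u'. The stems whose last vowel is 'u' (vitobuk → vivitobuk, porizuh → poporizuh, pebakug → pepebakug) repeat the first consonant+vowel as a prefix.
The other patterns: stems whose last vowel is 'a' add -oth; stems whose last vowel is 'i' add the prefix no-; stems whose last vowel is 'o' delete the last vowel and add -im.
So heguwkug → heheguwkug.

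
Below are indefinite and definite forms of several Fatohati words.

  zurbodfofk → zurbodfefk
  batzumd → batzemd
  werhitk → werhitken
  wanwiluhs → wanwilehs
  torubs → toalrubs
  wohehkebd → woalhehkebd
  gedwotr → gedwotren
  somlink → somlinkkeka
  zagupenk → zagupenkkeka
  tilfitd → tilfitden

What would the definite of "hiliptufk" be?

tilfitd and wohehkebd both end in -d yet inflect differently (tilfitden, woalhehkebd), so the final letter is not what conditions the rule; the second-to-last letter is.
"hiliptufk" has second-to-last letter 'f'. The one such stem in the data (zurbodfofk → zurbodfefk) changes the last vowel to 'e' (as do batzumd, wanwiluhs), so the same rule applies.
The other patterns: stems whose second-to-last letter is 't' add -en; stems whose second-to-last letter is 'b' insert -al- after the first vowel; stems whose second-to-last letter is 'n' double the final consonant and add -eka.
So hiliptufk → hiliptefk.

hiliptefk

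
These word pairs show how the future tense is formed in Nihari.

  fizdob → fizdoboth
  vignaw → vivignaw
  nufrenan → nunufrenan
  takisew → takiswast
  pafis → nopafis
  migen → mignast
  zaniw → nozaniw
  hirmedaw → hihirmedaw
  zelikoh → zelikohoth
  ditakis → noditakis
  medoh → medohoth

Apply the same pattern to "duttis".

noduttis

vignaw and zaniw both end in -w yet inflect differently (vivignaw, nozaniw), so the final letter is not what conditions the rule; the last vowel is.
"duttis" has last vowel 'i'. The stems whose last vowel is 'i' (pafis → nopafis, zaniw → nozaniw, ditakis → noditakis) add the prefix no-.
The other patterns: stems whose last vowel is 'a' repeat the first consonant+vowel as a prefix; stems whose last vowel is 'o' add -oth; stems whose last vowel is 'e' delete the last vowel and add -ast.
So duttis → noduttis.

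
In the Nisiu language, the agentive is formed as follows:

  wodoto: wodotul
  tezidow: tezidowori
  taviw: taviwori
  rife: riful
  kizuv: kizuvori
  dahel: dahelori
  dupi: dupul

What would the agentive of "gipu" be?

gipul

tezidow and wodoto both have last vowel 'o' yet inflect differently (tezidowori, wodotul), so the last vowel is not what conditions the rule; whether the stem ends in a vowel or a consonant is.
"gipu" ends in a vowel. The stems ending in a vowel (wodoto → wodotul, rife → riful, dupi → dupul) drop the final letter and add -ul.
The other pattern: stems ending in a consonant add -ori.
So gipu → gipul.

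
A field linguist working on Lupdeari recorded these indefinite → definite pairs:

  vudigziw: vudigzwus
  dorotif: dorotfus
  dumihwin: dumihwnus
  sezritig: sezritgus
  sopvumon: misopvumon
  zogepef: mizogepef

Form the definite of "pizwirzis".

dumihwin and sopvumon both end in -n yet inflect differently (dumihwnus, misopvumon), so the final letter is not what conditions the rule; the last vowel is.
"pizwirzis" has last vowel 'i'. The stems whose last vowel is 'i' (vudigziw → vudigzwus, dorotif → dorotfus, dumihwin → dumihwnus) delete the last vowel and add -us.
The other pattern: stems whose last vowel is 'e' or 'o' add the prefix mi-.
So pizwirzis → pizwirzsus.

pizwirzsus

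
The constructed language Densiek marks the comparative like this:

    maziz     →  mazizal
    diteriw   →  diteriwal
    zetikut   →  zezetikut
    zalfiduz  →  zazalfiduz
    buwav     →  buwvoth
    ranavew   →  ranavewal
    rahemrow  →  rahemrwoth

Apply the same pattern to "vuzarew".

maziz and zalfiduz both end in -z yet inflect differently (mazizal, zazalfiduz), so the final letter is not what conditions the rule; the last vowel is.
"vuzarew" has last vowel 'e'. The one such stem in the data (ranavew → ranavewal) adds -al, so the same rule applies.
So vuzarew → vuzarewal.

vuzarewal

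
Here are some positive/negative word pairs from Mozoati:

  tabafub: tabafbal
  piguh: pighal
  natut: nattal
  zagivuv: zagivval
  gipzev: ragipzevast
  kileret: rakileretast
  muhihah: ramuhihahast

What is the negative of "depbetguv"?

depbetgval

"depbetguv" has last vowel 'u'. The stems whose last vowel is 'u' (tabafub → tabafbal, piguh → pighal, natut → nattal) delete the last vowel and add -al.
The other pattern: stems whose last vowel is 'a' or 'e' add ra- … -ast around the stem.
So depbetguv → depbetgval.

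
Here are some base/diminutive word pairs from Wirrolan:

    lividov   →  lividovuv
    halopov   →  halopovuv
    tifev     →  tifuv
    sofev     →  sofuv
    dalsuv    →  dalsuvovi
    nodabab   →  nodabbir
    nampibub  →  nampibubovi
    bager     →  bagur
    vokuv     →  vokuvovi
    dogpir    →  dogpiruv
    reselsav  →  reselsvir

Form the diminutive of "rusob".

rusobuv

nampibub and nodabab both end in -b yet inflect differently (nampibubovi, nodabbir), so the final letter is not what conditions the rule; the last vowel is.
"rusob" has last vowel 'o'. The stems whose last vowel is 'o' (halopov → halopovuv, lividov → lividovuv) add -uv.
The other patterns: stems whose last vowel is 'u' add -ovi; stems whose last vowel is 'a' delete the last vowel and add -ir; stems whose last vowel is 'e' change the last vowel to 'u'.
So rusob → rusobuv.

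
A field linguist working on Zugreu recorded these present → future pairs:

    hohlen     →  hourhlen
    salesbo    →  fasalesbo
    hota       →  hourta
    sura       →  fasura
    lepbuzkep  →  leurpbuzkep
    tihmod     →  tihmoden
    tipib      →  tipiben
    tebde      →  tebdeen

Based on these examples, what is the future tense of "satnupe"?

fasatnupe

sura and hota both end in -a yet inflect differently (fasura, hourta), so the final letter is not what conditions the rule; the first letter is.
"satnupe" begins with s-. The stems beginning with s- (salesbo → fasalesbo, sura → fasura) add the prefix fa-.
The other patterns: stems beginning with t- add -en; stems beginning with h- or l- insert -ur- after the first vowel.
So satnupe → fasatnupe.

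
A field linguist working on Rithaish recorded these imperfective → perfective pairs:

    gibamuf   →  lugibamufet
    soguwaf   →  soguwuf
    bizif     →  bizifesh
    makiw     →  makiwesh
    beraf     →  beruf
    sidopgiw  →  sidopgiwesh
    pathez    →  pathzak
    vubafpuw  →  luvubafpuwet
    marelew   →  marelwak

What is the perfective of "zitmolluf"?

luzitmollufet

vubafpuw and marelew both end in -w yet inflect differently (luvubafpuwet, marelwak), so the final letter is not what conditions the rule; the last vowel is.
"zitmolluf" has last vowel 'u'. The stems whose last vowel is 'u' (gibamuf → lugibamufet, vubafpuw → luvubafpuwet) add lu- … -et around the stem.
The other patterns: stems whose last vowel is 'e' delete the last vowel and add -ak; stems whose last vowel is 'i' add -esh; stems whose last vowel is 'a' change the last vowel to 'u'.
So zitmolluf → luzitmollufet.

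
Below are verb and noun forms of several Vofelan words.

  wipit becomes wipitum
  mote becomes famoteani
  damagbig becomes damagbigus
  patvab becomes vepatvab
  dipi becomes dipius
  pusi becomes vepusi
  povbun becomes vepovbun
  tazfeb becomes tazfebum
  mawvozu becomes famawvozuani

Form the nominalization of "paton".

tazfeb and patvab both end in -b yet inflect differently (tazfebum, vepatvab), so the final letter is not what conditions the rule; the first letter is.
"paton" begins with p-. The stems beginning with p- (patvab → vepatvab, povbun → vepovbun, pusi → vepusi) add the prefix ve-.
The other patterns: stems beginning with m- add fa- … -ani around the stem; stems beginning with t- or w- add -um; stems beginning with d- add -us.
So paton → vepaton.

vepaton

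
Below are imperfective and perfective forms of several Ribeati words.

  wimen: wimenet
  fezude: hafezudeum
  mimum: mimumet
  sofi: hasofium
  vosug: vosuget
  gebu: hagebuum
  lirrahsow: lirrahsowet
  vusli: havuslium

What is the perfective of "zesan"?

zesanet

vosug and gebu both have last vowel 'u' yet inflect differently (vosuget, hagebuum), so the last vowel is not what conditions the rule; whether the stem ends in a vowel or a consonant is.
"zesan" ends in a consonant. The stems ending in a consonant (vosug → vosuget, lirrahsow → lirrahsowet, mimum → mimumet) add -et.
So zesan → zesanet.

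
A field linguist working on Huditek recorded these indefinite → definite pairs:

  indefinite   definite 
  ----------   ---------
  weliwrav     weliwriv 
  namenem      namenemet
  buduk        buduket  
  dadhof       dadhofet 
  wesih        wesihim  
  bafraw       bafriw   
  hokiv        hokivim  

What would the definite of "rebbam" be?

weliwrav and hokiv both end in -v yet inflect differently (weliwriv, hokivim), so the final letter is not what conditions the rule; the last vowel is.
"rebbam" has last vowel 'a'. The stems whose last vowel is 'a' (bafraw → bafriw, weliwrav → weliwriv) change the last vowel to 'i'.
The other patterns: stems whose last vowel is 'i' add -im; stems whose last vowel is 'e', 'o' or 'u' add -et.
So rebbam → rebbim.

rebbim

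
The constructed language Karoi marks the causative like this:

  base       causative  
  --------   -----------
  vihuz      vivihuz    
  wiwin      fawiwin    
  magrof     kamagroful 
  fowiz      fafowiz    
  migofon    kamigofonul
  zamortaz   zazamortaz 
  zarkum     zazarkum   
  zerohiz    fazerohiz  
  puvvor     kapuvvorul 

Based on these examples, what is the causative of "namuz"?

nanamuz

wiwin and migofon both end in -n yet inflect differently (fawiwin, kamigofonul), so the final letter is not what conditions the rule; the last vowel is.
"namuz" has last vowel 'u'. The stems whose last vowel is 'u' (vihuz → vivihuz, zarkum → zazarkum) repeat the first consonant+vowel as a prefix.
So namuz → nanamuz.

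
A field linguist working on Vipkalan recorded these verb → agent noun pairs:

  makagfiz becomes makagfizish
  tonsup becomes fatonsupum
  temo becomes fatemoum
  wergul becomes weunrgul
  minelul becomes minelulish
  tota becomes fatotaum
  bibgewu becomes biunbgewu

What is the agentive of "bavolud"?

minelul and wergul both end in -l yet inflect differently (minelulish, weunrgul), so the final letter is not what conditions the rule; the first letter is.
"bavolud" begins with b-. The one such stem in the data (bibgewu → biunbgewu) inserts -un- after the first vowel (as does wergul), so the same rule applies.
So bavolud → baunvolud.

baunvolud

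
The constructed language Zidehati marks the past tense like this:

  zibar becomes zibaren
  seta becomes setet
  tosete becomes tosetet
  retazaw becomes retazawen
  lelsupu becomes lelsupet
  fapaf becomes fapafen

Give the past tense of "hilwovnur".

hilwovnuren

fapaf and seta both have last vowel 'a' yet inflect differently (fapafen, setet), so the last vowel is not what conditions the rule; whether the stem ends in a vowel or a consonant is.
"hilwovnur" ends in a consonant. The stems ending in a consonant (fapaf → fapafen, zibar → zibaren, retazaw → retazawen) add -en.
So hilwovnur → hilwovnuren.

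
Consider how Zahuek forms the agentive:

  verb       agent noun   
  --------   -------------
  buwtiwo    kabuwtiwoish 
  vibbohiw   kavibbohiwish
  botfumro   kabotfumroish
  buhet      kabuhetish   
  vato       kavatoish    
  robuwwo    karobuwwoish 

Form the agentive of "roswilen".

karoswilenish

Every pair shown (buwtiwo → kabuwtiwoish, vibbohiw → kavibbohiwish, botfumro → kabotfumroish, …) follows the same rule: add ka- … -ish around the stem.
So roswilen → karoswilenish.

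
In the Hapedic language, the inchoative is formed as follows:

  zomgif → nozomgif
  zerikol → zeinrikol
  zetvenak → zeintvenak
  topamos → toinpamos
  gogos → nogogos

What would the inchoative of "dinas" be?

gogos and topamos both end in -s yet inflect differently (nogogos, toinpamos), so the final letter is not what conditions the rule; the number of vowels is.
"dinas" has 2 vowels. The stems with 2 vowels (zomgif → nozomgif, gogos → nogogos) add the prefix no-.
The other pattern: stems with 3 vowels insert -in- after the first vowel.
So dinas → nodinas.

nodinas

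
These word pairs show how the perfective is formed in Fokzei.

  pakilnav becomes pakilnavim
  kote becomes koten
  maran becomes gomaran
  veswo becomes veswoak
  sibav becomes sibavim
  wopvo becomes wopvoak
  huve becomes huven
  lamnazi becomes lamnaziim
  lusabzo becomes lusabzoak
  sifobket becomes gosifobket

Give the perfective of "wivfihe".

wivfihen

huve and sifobket both have last vowel 'e' yet inflect differently (huven, gosifobket), so the last vowel is not what conditions the rule; the final letter is.
"wivfihe" ends in -e. The stems ending in -e (huve → huven, kote → koten) drop the final letter and add -en.
The other patterns: stems ending in -o add -ak; stems ending in -n or -t add the prefix go-; stems ending in -i or -v add -im.
So wivfihe → wivfihen.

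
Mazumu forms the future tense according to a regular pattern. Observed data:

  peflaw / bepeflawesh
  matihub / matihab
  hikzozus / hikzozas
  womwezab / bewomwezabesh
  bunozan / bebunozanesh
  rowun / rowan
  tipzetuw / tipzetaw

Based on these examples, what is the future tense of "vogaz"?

bevogazesh

womwezab and matihub both end in -b yet inflect differently (bewomwezabesh, matihab), so the final letter is not what conditions the rule; the last vowel is.
"vogaz" has last vowel 'a'. The stems whose last vowel is 'a' (peflaw → bepeflawesh, womwezab → bewomwezabesh, bunozan → bebunozanesh) add be- … -esh around the stem.
The other pattern: stems whose last vowel is 'u' change the last vowel to 'a'.
So vogaz → bevogazesh.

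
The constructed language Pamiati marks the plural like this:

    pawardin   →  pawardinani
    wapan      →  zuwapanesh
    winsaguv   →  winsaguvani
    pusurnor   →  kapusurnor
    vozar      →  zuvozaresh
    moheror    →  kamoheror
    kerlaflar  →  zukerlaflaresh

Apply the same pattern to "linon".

pusurnor and vozar both end in -r yet inflect differently (kapusurnor, zuvozaresh), so the final letter is not what conditions the rule; the last vowel is.
"linon" has last vowel 'o'. The stems whose last vowel is 'o' (pusurnor → kapusurnor, moheror → kamoheror) add the prefix ka-.
The other patterns: stems whose last vowel is 'a' add zu- … -esh around the stem; stems whose last vowel is 'i' or 'u' add -ani.
So linon → kalinon.

kalinon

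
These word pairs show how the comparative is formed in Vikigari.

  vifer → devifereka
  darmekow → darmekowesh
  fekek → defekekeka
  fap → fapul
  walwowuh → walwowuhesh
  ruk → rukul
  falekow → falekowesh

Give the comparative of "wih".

wihul

"wih" has 1 vowel. The stems with 1 vowel (ruk → rukul, fap → fapul) add -ul.
The other patterns: stems with 2 vowels add de- … -eka around the stem; stems with 3 vowels add -esh.
So wih → wihul.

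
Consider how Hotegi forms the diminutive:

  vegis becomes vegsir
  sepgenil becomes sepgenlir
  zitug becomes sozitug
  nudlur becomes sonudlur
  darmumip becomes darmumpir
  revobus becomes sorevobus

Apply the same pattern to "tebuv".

vegis and revobus both end in -s yet inflect differently (vegsir, sorevobus), so the final letter is not what conditions the rule; the last vowel is.
"tebuv" has last vowel 'u'. The stems whose last vowel is 'u' (zitug → sozitug, nudlur → sonudlur, revobus → sorevobus) add the prefix so-.
The other pattern: stems whose last vowel is 'i' delete the last vowel and add -ir.
So tebuv → sotebuv.

sotebuv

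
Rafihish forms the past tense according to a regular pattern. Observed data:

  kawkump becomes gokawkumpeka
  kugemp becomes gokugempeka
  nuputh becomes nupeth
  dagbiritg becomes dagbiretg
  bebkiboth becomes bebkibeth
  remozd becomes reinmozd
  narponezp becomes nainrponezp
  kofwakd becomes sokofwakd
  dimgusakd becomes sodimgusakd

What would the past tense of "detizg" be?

deintizg

"detizg" has second-to-last letter 'z'. The stems whose second-to-last letter is 'z' (remozd → reinmozd, narponezp → nainrponezp) insert -in- after the first vowel.
The other patterns: stems whose second-to-last letter is 'm' add go- … -eka around the stem; stems whose second-to-last letter is 't' change the last vowel to 'e'; stems whose second-to-last letter is 'k' add the prefix so-.
So detizg → deintizg.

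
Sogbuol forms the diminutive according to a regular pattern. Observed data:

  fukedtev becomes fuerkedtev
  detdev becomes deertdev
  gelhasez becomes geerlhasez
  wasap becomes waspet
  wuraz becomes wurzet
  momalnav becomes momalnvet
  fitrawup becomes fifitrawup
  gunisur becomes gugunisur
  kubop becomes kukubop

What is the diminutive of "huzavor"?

huhuzavor

gelhasez and wuraz both end in -z yet inflect differently (geerlhasez, wurzet), so the final letter is not what conditions the rule; the last vowel is.
"huzavor" has last vowel 'o'. The one such stem in the data (kubop → kukubop) repeats the first consonant+vowel as a prefix (as do fitrawup, gunisur), so the same rule applies.
The other patterns: stems whose last vowel is 'e' insert -er- after the first vowel; stems whose last vowel is 'a' delete the last vowel and add -et.
So huzavor → huhuzavor.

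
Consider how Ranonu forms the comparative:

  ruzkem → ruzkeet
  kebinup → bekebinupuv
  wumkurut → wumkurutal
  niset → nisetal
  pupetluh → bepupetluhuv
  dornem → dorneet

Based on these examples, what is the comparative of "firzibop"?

befirzibopuv

niset and ruzkem both have last vowel 'e' yet inflect differently (nisetal, ruzkeet), so the last vowel is not what conditions the rule; the final letter is.
"firzibop" ends in -p. The one such stem in the data (kebinup → bekebinupuv) adds be- … -uv around the stem, so the same rule applies.
The other patterns: stems ending in -t add -al; stems ending in -m drop the final letter and add -et.
So firzibop → befirzibopuv.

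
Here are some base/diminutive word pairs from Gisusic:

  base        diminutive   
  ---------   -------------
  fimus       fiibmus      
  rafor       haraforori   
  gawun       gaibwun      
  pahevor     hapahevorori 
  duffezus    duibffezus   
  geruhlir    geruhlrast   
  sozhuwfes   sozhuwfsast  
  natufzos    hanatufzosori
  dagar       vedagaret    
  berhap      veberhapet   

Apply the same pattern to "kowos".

duffezus and natufzos both end in -s yet inflect differently (duibffezus, hanatufzosori), so the final letter is not what conditions the rule; the last vowel is.
"kowos" has last vowel 'o'. The stems whose last vowel is 'o' (rafor → haraforori, natufzos → hanatufzosori, pahevor → hapahevorori) add ha- … -ori around the stem.
So kowos → hakowosori.

hakowosori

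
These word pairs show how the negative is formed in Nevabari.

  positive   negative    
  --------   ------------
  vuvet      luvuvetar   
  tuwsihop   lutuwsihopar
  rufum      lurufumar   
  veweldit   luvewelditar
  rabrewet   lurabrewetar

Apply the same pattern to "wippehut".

luwippehutar

Every pair shown (vuvet → luvuvetar, tuwsihop → lutuwsihopar, rufum → lurufumar, …) follows the same rule: add lu- … -ar around the stem.
So wippehut → luwippehutar.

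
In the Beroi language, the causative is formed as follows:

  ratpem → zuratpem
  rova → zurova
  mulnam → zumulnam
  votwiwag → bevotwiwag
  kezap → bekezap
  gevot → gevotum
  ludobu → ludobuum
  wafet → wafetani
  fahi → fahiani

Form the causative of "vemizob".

bevemizob

gevot and wafet both end in -t yet inflect differently (gevotum, wafetani), so the final letter is not what conditions the rule; the first letter is.
"vemizob" begins with v-. The one such stem in the data (votwiwag → bevotwiwag) adds the prefix be-, so the same rule applies.
So vemizob → bevemizob.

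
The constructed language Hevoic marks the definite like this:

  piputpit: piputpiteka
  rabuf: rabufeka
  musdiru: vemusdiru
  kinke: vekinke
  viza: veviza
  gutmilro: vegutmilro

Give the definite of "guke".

rabuf and musdiru both have last vowel 'u' yet inflect differently (rabufeka, vemusdiru), so the last vowel is not what conditions the rule; whether the stem ends in a vowel or a consonant is.
"guke" ends in a vowel. The stems ending in a vowel (musdiru → vemusdiru, kinke → vekinke, viza → veviza) add the prefix ve-.
The other pattern: stems ending in a consonant add -eka.
So guke → veguke.

veguke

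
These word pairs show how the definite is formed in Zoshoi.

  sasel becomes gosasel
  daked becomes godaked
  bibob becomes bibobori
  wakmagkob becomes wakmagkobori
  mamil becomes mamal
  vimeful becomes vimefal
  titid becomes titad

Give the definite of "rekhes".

sasel and mamil both end in -l yet inflect differently (gosasel, mamal), so the final letter is not what conditions the rule; the last vowel is.
"rekhes" has last vowel 'e'. The stems whose last vowel is 'e' (sasel → gosasel, daked → godaked) add the prefix go-.
So rekhes → gorekhes.

gorekhes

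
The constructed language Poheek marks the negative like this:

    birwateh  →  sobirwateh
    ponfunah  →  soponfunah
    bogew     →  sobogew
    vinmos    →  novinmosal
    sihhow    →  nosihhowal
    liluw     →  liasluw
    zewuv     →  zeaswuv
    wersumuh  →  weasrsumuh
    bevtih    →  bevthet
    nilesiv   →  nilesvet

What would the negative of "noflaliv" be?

bogew and sihhow both end in -w yet inflect differently (sobogew, nosihhowal), so the final letter is not what conditions the rule; the last vowel is.
"noflaliv" has last vowel 'i'. The stems whose last vowel is 'i' (bevtih → bevthet, nilesiv → nilesvet) delete the last vowel and add -et.
The other patterns: stems whose last vowel is 'a' or 'e' add the prefix so-; stems whose last vowel is 'o' add no- … -al around the stem; stems whose last vowel is 'u' insert -as- after the first vowel.
So noflaliv → noflalvet.

noflalvet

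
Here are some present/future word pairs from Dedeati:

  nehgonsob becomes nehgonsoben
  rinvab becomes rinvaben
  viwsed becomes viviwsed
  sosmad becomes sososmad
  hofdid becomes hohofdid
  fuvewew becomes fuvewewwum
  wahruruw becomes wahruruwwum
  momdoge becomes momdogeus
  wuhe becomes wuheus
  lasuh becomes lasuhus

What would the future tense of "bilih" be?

rinvab and sosmad both have last vowel 'a' yet inflect differently (rinvaben, sososmad), so the last vowel is not what conditions the rule; the final letter is.
"bilih" ends in -h. The one such stem in the data (lasuh → lasuhus) adds -us, so the same rule applies.
The other patterns: stems ending in -b add -en; stems ending in -d repeat the first consonant+vowel as a prefix; stems ending in -w double the final consonant and add -um.
So bilih → bilihus.

bilihus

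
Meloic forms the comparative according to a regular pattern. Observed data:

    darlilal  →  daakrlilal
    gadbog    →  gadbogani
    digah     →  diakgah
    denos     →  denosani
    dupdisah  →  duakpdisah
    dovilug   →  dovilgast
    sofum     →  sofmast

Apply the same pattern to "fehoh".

dovilug and gadbog both end in -g yet inflect differently (dovilgast, gadbogani), so the final letter is not what conditions the rule; the last vowel is.
"fehoh" has last vowel 'o'. The stems whose last vowel is 'o' (denos → denosani, gadbog → gadbogani) add -ani.
The other patterns: stems whose last vowel is 'u' delete the last vowel and add -ast; stems whose last vowel is 'a' insert -ak- after the first vowel.
So fehoh → fehohani.

fehohani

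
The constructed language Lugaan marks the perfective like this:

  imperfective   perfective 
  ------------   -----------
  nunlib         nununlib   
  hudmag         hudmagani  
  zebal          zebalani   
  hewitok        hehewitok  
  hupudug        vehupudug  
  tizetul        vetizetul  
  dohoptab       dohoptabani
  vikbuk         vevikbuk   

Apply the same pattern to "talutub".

vetalutub

hupudug and hudmag both end in -g yet inflect differently (vehupudug, hudmagani), so the final letter is not what conditions the rule; the last vowel is.
"talutub" has last vowel 'u'. The stems whose last vowel is 'u' (hupudug → vehupudug, tizetul → vetizetul, vikbuk → vevikbuk) add the prefix ve-.
The other patterns: stems whose last vowel is 'a' add -ani; stems whose last vowel is 'i' or 'o' repeat the first consonant+vowel as a prefix.
So talutub → vetalutub.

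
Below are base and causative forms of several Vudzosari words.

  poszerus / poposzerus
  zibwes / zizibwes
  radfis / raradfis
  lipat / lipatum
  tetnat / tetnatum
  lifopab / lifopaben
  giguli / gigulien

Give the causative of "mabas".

lipat and lifopab both have last vowel 'a' yet inflect differently (lipatum, lifopaben), so the last vowel is not what conditions the rule; the final letter is.
"mabas" ends in -s. The stems ending in -s (poszerus → poposzerus, zibwes → zizibwes, radfis → raradfis) repeat the first consonant+vowel as a prefix.
The other patterns: stems ending in -t add -um; stems ending in -b or -i add -en.
So mabas → mamabas.

mamabas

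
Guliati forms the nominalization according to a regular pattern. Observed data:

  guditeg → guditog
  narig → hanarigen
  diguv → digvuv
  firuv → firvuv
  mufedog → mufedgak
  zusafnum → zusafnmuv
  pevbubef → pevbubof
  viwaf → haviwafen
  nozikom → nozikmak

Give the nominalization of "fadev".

fadov

viwaf and pevbubef both end in -f yet inflect differently (haviwafen, pevbubof), so the final letter is not what conditions the rule; the last vowel is.
"fadev" has last vowel 'e'. The stems whose last vowel is 'e' (pevbubef → pevbubof, guditeg → guditog) change the last vowel to 'o'.
So fadev → fadov.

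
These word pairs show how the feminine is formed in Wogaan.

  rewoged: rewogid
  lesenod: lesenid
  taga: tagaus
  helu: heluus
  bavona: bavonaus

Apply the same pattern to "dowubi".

rewoged and bavona both have 3 vowels yet inflect differently (rewogid, bavonaus), so the number of vowels is not what conditions the rule; whether the stem ends in a vowel or a consonant is.
"dowubi" ends in a vowel. The stems ending in a vowel (taga → tagaus, helu → heluus, bavona → bavonaus) add -us.
So dowubi → dowubius.

dowubius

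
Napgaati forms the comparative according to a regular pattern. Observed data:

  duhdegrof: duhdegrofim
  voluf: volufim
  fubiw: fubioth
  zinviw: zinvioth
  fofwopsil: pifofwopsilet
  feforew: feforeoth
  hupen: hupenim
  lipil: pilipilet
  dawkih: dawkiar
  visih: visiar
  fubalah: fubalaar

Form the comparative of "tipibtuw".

fofwopsil and dawkih both have last vowel 'i' yet inflect differently (pifofwopsilet, dawkiar), so the last vowel is not what conditions the rule; the final letter is.
"tipibtuw" ends in -w. The stems ending in -w (fubiw → fubioth, zinviw → zinvioth, feforew → feforeoth) drop the final letter and add -oth.
So tipibtuw → tipibtuoth.

tipibtuoth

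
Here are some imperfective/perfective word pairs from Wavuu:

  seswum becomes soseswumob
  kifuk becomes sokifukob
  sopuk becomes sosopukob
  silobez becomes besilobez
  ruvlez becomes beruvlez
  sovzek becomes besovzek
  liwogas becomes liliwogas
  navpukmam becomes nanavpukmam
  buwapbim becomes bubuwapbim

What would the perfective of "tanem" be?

betanem

"tanem" has last vowel 'e'. The stems whose last vowel is 'e' (silobez → besilobez, ruvlez → beruvlez, sovzek → besovzek) add the prefix be-.
So tanem → betanem.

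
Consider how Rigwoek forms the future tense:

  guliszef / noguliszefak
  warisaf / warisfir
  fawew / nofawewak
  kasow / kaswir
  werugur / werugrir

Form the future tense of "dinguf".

fawew and kasow both end in -w yet inflect differently (nofawewak, kaswir), so the final letter is not what conditions the rule; the last vowel is.
"dinguf" has last vowel 'u'. The one such stem in the data (werugur → werugrir) deletes the last vowel and adds -ir (as do kasow, warisaf), so the same rule applies.
The other pattern: stems whose last vowel is 'e' add no- … -ak around the stem.
So dinguf → dingfir.

dingfir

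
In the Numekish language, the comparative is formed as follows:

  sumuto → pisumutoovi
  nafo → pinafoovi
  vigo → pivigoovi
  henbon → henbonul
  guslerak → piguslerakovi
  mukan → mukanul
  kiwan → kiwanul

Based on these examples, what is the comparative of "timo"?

henbon and vigo both have last vowel 'o' yet inflect differently (henbonul, pivigoovi), so the last vowel is not what conditions the rule; the final letter is.
"timo" ends in -o. The stems ending in -o (vigo → pivigoovi, sumuto → pisumutoovi, nafo → pinafoovi) add pi- … -ovi around the stem.
The other pattern: stems ending in -n add -ul.
So timo → pitimoovi.

pitimoovi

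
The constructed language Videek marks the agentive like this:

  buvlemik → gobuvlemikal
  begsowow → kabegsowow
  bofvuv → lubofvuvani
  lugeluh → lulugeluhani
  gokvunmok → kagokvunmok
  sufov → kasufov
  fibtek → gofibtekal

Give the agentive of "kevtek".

sufov and bofvuv both end in -v yet inflect differently (kasufov, lubofvuvani), so the final letter is not what conditions the rule; the last vowel is.
"kevtek" has last vowel 'e'. The one such stem in the data (fibtek → gofibtekal) adds go- … -al around the stem, so the same rule applies.
So kevtek → gokevtekal.

gokevtekal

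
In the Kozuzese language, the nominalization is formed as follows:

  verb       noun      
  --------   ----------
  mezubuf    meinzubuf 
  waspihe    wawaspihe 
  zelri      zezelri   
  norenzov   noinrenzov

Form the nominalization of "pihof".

piinhof

waspihe and norenzov both have 3 vowels yet inflect differently (wawaspihe, noinrenzov), so the number of vowels is not what conditions the rule; whether the stem ends in a vowel or a consonant is.
"pihof" ends in a consonant. The stems ending in a consonant (norenzov → noinrenzov, mezubuf → meinzubuf) insert -in- after the first vowel.
The other pattern: stems ending in a vowel repeat the first consonant+vowel as a prefix.
So pihof → piinhof.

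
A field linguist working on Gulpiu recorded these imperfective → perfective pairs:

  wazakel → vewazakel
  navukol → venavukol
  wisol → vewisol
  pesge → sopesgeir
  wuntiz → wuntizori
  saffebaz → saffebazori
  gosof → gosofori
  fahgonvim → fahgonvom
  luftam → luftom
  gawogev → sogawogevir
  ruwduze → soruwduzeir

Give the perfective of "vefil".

gosof and wisol both have last vowel 'o' yet inflect differently (gosofori, vewisol), so the last vowel is not what conditions the rule; the final letter is.
"vefil" ends in -l. The stems ending in -l (wisol → vewisol, navukol → venavukol, wazakel → vewazakel) add the prefix ve-.
So vefil → vevefil.

vevefil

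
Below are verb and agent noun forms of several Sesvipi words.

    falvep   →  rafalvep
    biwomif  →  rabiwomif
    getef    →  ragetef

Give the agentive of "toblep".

Every pair shown (falvep → rafalvep, biwomif → rabiwomif, getef → ragetef) follows the same rule: add the prefix ra-.
So toblep → ratoblep.

ratoblep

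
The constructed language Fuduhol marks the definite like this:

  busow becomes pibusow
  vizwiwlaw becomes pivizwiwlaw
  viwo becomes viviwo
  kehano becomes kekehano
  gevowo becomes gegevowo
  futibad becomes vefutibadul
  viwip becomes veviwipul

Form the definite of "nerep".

busow and viwo both have last vowel 'o' yet inflect differently (pibusow, viviwo), so the last vowel is not what conditions the rule; the final letter is.
"nerep" ends in -p. The one such stem in the data (viwip → veviwipul) adds ve- … -ul around the stem, so the same rule applies.
The other patterns: stems ending in -w add the prefix pi-; stems ending in -o repeat the first consonant+vowel as a prefix.
So nerep → venerepul.

venerepul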